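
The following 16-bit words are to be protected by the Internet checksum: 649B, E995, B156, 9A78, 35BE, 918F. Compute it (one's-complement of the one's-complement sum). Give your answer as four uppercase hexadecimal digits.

9EB1

One's-complement addition (fold any carry out of bit 15 back into bit 0):
  0x649B + 0xE995 = 0x14E30 → wrap carry → 0x4E31
  0x4E31 + 0xB156 = 0x0FF87
  0xFF87 + 0x9A78 = 0x199FF → wrap carry → 0x9A00
  0x9A00 + 0x35BE = 0x0CFBE
  0xCFBE + 0x918F = 0x1614D → wrap carry → 0x614E
One's-complement sum = 0x614E.
Checksum = ~0x614E & 0xFFFF = 0x9EB1.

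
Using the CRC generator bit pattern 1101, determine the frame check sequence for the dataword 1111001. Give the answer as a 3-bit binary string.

100

Append 3 zeros: 1111001000. Divide by 1101 (XOR where the leading bit is 1):
  pos 0: 1111 XOR 1101 = 0010
  pos 2: 1000 XOR 1101 = 0101
  pos 3: 1011 XOR 1101 = 0110
  pos 4: 1100 XOR 1101 = 0001
Remainder (last 3 bits) = 100. This is the CRC / FCS.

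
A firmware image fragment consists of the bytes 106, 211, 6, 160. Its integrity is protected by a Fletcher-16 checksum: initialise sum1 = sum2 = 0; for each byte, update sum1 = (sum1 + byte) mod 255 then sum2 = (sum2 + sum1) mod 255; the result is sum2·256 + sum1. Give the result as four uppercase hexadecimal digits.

Running sums (mod 255):
  after byte 0 (106): sum1=106, sum2=106
  after byte 1 (211): sum1=62, sum2=168
  after byte 2 (6): sum1=68, sum2=236
  after byte 3 (160): sum1=228, sum2=209
Checksum = sum2·256 + sum1 = 209·256 + 228 = 53732 = 0xD1E4.

D1E4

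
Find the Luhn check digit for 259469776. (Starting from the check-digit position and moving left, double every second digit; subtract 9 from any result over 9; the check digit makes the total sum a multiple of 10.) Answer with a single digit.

Partial digits right→left: 6 7 7 9 6 4 9 5 2
Double every second digit counting from the check-digit position (so the 1st, 3rd, 5th, ... of the partial from the right).
  doubled (with −9 where >9): 3 5 3 9 4 → sum 24
  kept as-is: 7 9 4 5 → sum 25
Total = 24 + 25 = 49.
Check digit = (10 − (49 mod 10)) mod 10 = 1.

1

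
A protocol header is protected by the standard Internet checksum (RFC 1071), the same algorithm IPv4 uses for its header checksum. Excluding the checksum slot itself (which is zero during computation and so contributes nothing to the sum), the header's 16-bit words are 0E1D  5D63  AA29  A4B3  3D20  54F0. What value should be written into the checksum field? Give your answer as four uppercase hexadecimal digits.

B391

One's-complement addition (fold any carry out of bit 15 back into bit 0):
  0x0E1D + 0x5D63 = 0x06B80
  0x6B80 + 0xAA29 = 0x115A9 → wrap carry → 0x15AA
  0x15AA + 0xA4B3 = 0x0BA5D
  0xBA5D + 0x3D20 = 0x0F77D
  0xF77D + 0x54F0 = 0x14C6D → wrap carry → 0x4C6E
One's-complement sum = 0x4C6E.
Checksum = ~0x4C6E & 0xFFFF = 0xB391.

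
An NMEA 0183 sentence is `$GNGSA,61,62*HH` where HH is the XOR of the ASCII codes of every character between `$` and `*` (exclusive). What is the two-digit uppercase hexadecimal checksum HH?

5F

XOR the ASCII codes of the payload characters:
  'G' = 0x47 → acc = 0x47
  'N' = 0x4E → acc = 0x09
  'G' = 0x47 → acc = 0x4E
  'S' = 0x53 → acc = 0x1D
  'A' = 0x41 → acc = 0x5C
  ',' = 0x2C → acc = 0x70
  '6' = 0x36 → acc = 0x46
  '1' = 0x31 → acc = 0x77
  ',' = 0x2C → acc = 0x5B
  '6' = 0x36 → acc = 0x6D
  '2' = 0x32 → acc = 0x5F
Checksum = 0x5F.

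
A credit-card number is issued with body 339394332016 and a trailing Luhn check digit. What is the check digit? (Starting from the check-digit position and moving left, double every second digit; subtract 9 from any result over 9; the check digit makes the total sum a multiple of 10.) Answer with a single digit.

4

Partial digits right→left: 6 1 0 2 3 3 4 9 3 9 3 3
Double every second digit counting from the check-digit position (so the 1st, 3rd, 5th, ... of the partial from the right).
  doubled (with −9 where >9): 3 0 6 8 6 6 → sum 29
  kept as-is: 1 2 3 9 9 3 → sum 27
Total = 29 + 27 = 56.
Check digit = (10 − (56 mod 10)) mod 10 = 4.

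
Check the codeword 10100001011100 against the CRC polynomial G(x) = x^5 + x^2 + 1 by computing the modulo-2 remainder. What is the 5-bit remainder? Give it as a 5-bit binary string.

01101

Modulo-2 division of 10100001011100 by 100101:
  pos 0: 101000 XOR 100101 = 001101
  pos 2: 110101 XOR 100101 = 010000
  pos 3: 100000 XOR 100101 = 000101
  pos 6: 101111 XOR 100101 = 001010
  pos 8: 101000 XOR 100101 = 001101
Remainder = 01101 (nonzero — an error is detected).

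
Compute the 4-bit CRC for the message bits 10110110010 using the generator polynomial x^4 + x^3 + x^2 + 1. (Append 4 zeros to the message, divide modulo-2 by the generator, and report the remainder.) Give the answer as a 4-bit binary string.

Append 4 zeros: 101101100100000. Divide by 11101 (XOR where the leading bit is 1):
  pos 0: 10110 XOR 11101 = 01011
  pos 1: 10111 XOR 11101 = 01010
  pos 2: 10101 XOR 11101 = 01000
  pos 3: 10000 XOR 11101 = 01101
  pos 4: 11010 XOR 11101 = 00111
  pos 6: 11110 XOR 11101 = 00011
  pos 9: 11000 XOR 11101 = 00101
Remainder (last 4 bits) = 1010. This is the CRC / FCS.

1010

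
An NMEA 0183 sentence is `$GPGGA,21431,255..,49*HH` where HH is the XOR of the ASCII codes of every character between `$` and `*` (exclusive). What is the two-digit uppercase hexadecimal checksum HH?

XOR the ASCII codes of the payload characters:
  'G' = 0x47 → acc = 0x47
  'P' = 0x50 → acc = 0x17
  'G' = 0x47 → acc = 0x50
  'G' = 0x47 → acc = 0x17
  'A' = 0x41 → acc = 0x56
  ',' = 0x2C → acc = 0x7A
  '2' = 0x32 → acc = 0x48
  '1' = 0x31 → acc = 0x79
  '4' = 0x34 → acc = 0x4D
  '3' = 0x33 → acc = 0x7E
  '1' = 0x31 → acc = 0x4F
  ',' = 0x2C → acc = 0x63
  '2' = 0x32 → acc = 0x51
  '5' = 0x35 → acc = 0x64
  '5' = 0x35 → acc = 0x51
  '.' = 0x2E → acc = 0x7F
  '.' = 0x2E → acc = 0x51
  ',' = 0x2C → acc = 0x7D
  '4' = 0x34 → acc = 0x49
  '9' = 0x39 → acc = 0x70
Checksum = 0x70.

70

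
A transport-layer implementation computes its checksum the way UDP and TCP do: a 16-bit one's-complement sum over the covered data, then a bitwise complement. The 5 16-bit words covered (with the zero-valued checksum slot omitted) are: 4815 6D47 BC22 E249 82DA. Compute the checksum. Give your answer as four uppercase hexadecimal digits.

295C

One's-complement addition (fold any carry out of bit 15 back into bit 0):
  0x4815 + 0x6D47 = 0x0B55C
  0xB55C + 0xBC22 = 0x1717E → wrap carry → 0x717F
  0x717F + 0xE249 = 0x153C8 → wrap carry → 0x53C9
  0x53C9 + 0x82DA = 0x0D6A3
One's-complement sum = 0xD6A3.
Checksum = ~0xD6A3 & 0xFFFF = 0x295C.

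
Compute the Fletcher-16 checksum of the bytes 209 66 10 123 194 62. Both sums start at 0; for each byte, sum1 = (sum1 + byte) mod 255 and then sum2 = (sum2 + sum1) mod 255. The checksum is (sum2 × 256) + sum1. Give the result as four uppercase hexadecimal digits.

949A

Running sums (mod 255):
  after byte 0 (209): sum1=209, sum2=209
  after byte 1 (66): sum1=20, sum2=229
  after byte 2 (10): sum1=30, sum2=4
  after byte 3 (123): sum1=153, sum2=157
  after byte 4 (194): sum1=92, sum2=249
  after byte 5 (62): sum1=154, sum2=148
Checksum = sum2·256 + sum1 = 148·256 + 154 = 38042 = 0x949A.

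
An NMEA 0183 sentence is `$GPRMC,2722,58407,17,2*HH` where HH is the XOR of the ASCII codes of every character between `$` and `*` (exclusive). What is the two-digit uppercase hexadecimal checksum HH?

XOR the ASCII codes of the payload characters:
  'G' = 0x47 → acc = 0x47
  'P' = 0x50 → acc = 0x17
  'R' = 0x52 → acc = 0x45
  'M' = 0x4D → acc = 0x08
  'C' = 0x43 → acc = 0x4B
  ',' = 0x2C → acc = 0x67
  '2' = 0x32 → acc = 0x55
  '7' = 0x37 → acc = 0x62
  '2' = 0x32 → acc = 0x50
  '2' = 0x32 → acc = 0x62
  ',' = 0x2C → acc = 0x4E
  '5' = 0x35 → acc = 0x7B
  '8' = 0x38 → acc = 0x43
  '4' = 0x34 → acc = 0x77
  '0' = 0x30 → acc = 0x47
  '7' = 0x37 → acc = 0x70
  ',' = 0x2C → acc = 0x5C
  '1' = 0x31 → acc = 0x6D
  '7' = 0x37 → acc = 0x5A
  ',' = 0x2C → acc = 0x76
  '2' = 0x32 → acc = 0x44
Checksum = 0x44.

44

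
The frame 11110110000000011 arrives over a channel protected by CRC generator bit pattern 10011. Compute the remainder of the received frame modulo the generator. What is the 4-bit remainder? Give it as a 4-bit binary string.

1101

Modulo-2 division of 11110110000000011 by 10011:
  pos 0: 11110 XOR 10011 = 01101
  pos 1: 11011 XOR 10011 = 01000
  pos 2: 10001 XOR 10011 = 00010
  pos 5: 10000 XOR 10011 = 00011
  pos 8: 11000 XOR 10011 = 01011
  pos 9: 10110 XOR 10011 = 00101
  pos 11: 10101 XOR 10011 = 00110
Remainder = 1101 (nonzero — an error is detected).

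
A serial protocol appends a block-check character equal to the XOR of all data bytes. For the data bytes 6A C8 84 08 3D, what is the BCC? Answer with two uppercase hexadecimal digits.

XOR the bytes together:
  start with 0x6A
  0x6A ⊕ 0xC8 = 0xA2
  0xA2 ⊕ 0x84 = 0x26
  0x26 ⊕ 0x08 = 0x2E
  0x2E ⊕ 0x3D = 0x13

13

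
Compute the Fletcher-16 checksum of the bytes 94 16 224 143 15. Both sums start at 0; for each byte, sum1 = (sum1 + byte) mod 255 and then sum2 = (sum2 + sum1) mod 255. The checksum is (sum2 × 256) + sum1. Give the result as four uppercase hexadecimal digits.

E8ED

Running sums (mod 255):
  after byte 0 (94): sum1=94, sum2=94
  after byte 1 (16): sum1=110, sum2=204
  after byte 2 (224): sum1=79, sum2=28
  after byte 3 (143): sum1=222, sum2=250
  after byte 4 (15): sum1=237, sum2=232
Checksum = sum2·256 + sum1 = 232·256 + 237 = 59629 = 0xE8ED.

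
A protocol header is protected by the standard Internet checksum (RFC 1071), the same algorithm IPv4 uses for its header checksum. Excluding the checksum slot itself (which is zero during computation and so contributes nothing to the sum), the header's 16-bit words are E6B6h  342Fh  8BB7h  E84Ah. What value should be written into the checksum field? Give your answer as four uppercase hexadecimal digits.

One's-complement addition (fold any carry out of bit 15 back into bit 0):
  0xE6B6 + 0x342F = 0x11AE5 → wrap carry → 0x1AE6
  0x1AE6 + 0x8BB7 = 0x0A69D
  0xA69D + 0xE84A = 0x18EE7 → wrap carry → 0x8EE8
One's-complement sum = 0x8EE8.
Checksum = ~0x8EE8 & 0xFFFF = 0x7117.

7117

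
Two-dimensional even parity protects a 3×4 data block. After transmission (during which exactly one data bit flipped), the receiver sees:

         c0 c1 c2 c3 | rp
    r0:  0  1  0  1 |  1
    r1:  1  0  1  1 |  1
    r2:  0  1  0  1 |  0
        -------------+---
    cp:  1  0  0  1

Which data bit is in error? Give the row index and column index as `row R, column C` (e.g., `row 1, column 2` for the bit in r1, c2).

row 0, column 2

Recompute each row's even parity and compare to rp:
  r0: data parity 0, sent rp 1 → mismatch
  r1: data parity 1, sent rp 1 → ok
  r2: data parity 0, sent rp 0 → ok
Recompute each column's even parity and compare to cp:
  c0: data parity 1, sent cp 1 → ok
  c1: data parity 0, sent cp 0 → ok
  c2: data parity 1, sent cp 0 → mismatch
  c3: data parity 1, sent cp 1 → ok
Exactly one row (r0) and one column (c2) fail → the flipped bit is at their intersection.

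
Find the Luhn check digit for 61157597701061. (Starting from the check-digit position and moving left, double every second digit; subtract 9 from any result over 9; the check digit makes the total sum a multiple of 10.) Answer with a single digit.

2

Partial digits right→left: 1 6 0 1 0 7 7 9 5 7 5 1 1 6
Double every second digit counting from the check-digit position (so the 1st, 3rd, 5th, ... of the partial from the right).
  doubled (with −9 where >9): 2 0 0 5 1 1 2 → sum 11
  kept as-is: 6 1 7 9 7 1 6 → sum 37
Total = 11 + 37 = 48.
Check digit = (10 − (48 mod 10)) mod 10 = 2.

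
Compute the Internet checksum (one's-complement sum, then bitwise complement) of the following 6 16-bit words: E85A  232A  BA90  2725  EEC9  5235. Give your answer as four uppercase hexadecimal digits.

D1C5

One's-complement addition (fold any carry out of bit 15 back into bit 0):
  0xE85A + 0x232A = 0x10B84 → wrap carry → 0x0B85
  0x0B85 + 0xBA90 = 0x0C615
  0xC615 + 0x2725 = 0x0ED3A
  0xED3A + 0xEEC9 = 0x1DC03 → wrap carry → 0xDC04
  0xDC04 + 0x5235 = 0x12E39 → wrap carry → 0x2E3A
One's-complement sum = 0x2E3A.
Checksum = ~0x2E3A & 0xFFFF = 0xD1C5.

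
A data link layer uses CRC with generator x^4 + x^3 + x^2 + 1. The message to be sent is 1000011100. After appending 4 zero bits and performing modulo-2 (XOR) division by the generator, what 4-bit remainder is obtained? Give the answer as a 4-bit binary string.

0011

Append 4 zeros: 10000111000000. Divide by 11101 (XOR where the leading bit is 1):
  pos 0: 10000 XOR 11101 = 01101
  pos 1: 11011 XOR 11101 = 00110
  pos 3: 11011 XOR 11101 = 00110
  pos 5: 11000 XOR 11101 = 00101
  pos 7: 10100 XOR 11101 = 01001
  pos 8: 10010 XOR 11101 = 01111
  pos 9: 11110 XOR 11101 = 00011
Remainder (last 4 bits) = 0011. This is the CRC / FCS.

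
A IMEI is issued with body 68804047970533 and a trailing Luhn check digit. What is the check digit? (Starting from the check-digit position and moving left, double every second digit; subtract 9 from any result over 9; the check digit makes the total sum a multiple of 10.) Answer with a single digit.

Partial digits right→left: 3 3 5 0 7 9 7 4 0 4 0 8 8 6
Double every second digit counting from the check-digit position (so the 1st, 3rd, 5th, ... of the partial from the right).
  doubled (with −9 where >9): 6 1 5 5 0 0 7 → sum 24
  kept as-is: 3 0 9 4 4 8 6 → sum 34
Total = 24 + 34 = 58.
Check digit = (10 − (58 mod 10)) mod 10 = 2.

2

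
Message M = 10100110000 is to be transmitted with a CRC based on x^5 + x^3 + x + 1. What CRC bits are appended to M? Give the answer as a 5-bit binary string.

Append 5 zeros: 1010011000000000. Divide by 101011 (XOR where the leading bit is 1):
  pos 0: 101001 XOR 101011 = 000010
  pos 4: 101000 XOR 101011 = 000011
  pos 8: 110000 XOR 101011 = 011011
  pos 9: 110110 XOR 101011 = 011101
  pos 10: 111010 XOR 101011 = 010001
Remainder (last 5 bits) = 10001. This is the CRC / FCS.

10001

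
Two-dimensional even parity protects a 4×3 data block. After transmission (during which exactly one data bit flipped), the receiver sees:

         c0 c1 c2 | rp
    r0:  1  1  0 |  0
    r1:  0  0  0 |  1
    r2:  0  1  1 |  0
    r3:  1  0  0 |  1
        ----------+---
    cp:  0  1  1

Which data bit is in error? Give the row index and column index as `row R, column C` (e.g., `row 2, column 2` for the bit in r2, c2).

row 1, column 1

Recompute each row's even parity and compare to rp:
  r0: data parity 0, sent rp 0 → ok
  r1: data parity 0, sent rp 1 → mismatch
  r2: data parity 0, sent rp 0 → ok
  r3: data parity 1, sent rp 1 → ok
Recompute each column's even parity and compare to cp:
  c0: data parity 0, sent cp 0 → ok
  c1: data parity 0, sent cp 1 → mismatch
  c2: data parity 1, sent cp 1 → ok
Exactly one row (r1) and one column (c1) fail → the flipped bit is at their intersection.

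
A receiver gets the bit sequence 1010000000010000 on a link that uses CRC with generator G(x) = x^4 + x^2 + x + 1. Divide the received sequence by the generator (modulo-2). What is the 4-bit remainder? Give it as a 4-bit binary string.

1110

Modulo-2 division of 1010000000010000 by 10111:
  pos 0: 10100 XOR 10111 = 00011
  pos 3: 11000 XOR 10111 = 01111
  pos 4: 11110 XOR 10111 = 01001
  pos 5: 10010 XOR 10111 = 00101
  pos 7: 10101 XOR 10111 = 00010
  pos 10: 10000 XOR 10111 = 00111
Remainder = 1110 (nonzero — an error is detected).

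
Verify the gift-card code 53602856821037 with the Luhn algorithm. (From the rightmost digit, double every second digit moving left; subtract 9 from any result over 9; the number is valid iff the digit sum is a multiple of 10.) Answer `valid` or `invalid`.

valid

From the right, keep odd positions and double even positions (subtract 9 from any doubled value over 9):
  doubled (positions 2,4,...): 6 2 7 1 4 3 1 → sum 24
  kept (positions 1,3,...): 7 0 2 6 8 0 3 → sum 26
Total = 50.
50 mod 10 = 0, so the number is valid.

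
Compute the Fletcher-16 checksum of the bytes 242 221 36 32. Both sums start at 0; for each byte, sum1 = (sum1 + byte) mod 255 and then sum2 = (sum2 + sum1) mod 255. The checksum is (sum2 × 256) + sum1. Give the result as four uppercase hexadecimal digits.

CD15

Running sums (mod 255):
  after byte 0 (242): sum1=242, sum2=242
  after byte 1 (221): sum1=208, sum2=195
  after byte 2 (36): sum1=244, sum2=184
  after byte 3 (32): sum1=21, sum2=205
Checksum = sum2·256 + sum1 = 205·256 + 21 = 52501 = 0xCD15.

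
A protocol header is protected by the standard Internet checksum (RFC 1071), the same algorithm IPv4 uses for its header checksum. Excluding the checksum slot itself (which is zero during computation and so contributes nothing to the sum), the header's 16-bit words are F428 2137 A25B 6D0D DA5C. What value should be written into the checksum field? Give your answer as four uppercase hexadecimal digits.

One's-complement addition (fold any carry out of bit 15 back into bit 0):
  0xF428 + 0x2137 = 0x1155F → wrap carry → 0x1560
  0x1560 + 0xA25B = 0x0B7BB
  0xB7BB + 0x6D0D = 0x124C8 → wrap carry → 0x24C9
  0x24C9 + 0xDA5C = 0x0FF25
One's-complement sum = 0xFF25.
Checksum = ~0xFF25 & 0xFFFF = 0x00DA.

00DA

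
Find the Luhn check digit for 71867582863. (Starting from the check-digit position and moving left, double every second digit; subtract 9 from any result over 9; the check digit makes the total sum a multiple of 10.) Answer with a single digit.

3

Partial digits right→left: 3 6 8 2 8 5 7 6 8 1 7
Double every second digit counting from the check-digit position (so the 1st, 3rd, 5th, ... of the partial from the right).
  doubled (with −9 where >9): 6 7 7 5 7 5 → sum 37
  kept as-is: 6 2 5 6 1 → sum 20
Total = 37 + 20 = 57.
Check digit = (10 − (57 mod 10)) mod 10 = 3.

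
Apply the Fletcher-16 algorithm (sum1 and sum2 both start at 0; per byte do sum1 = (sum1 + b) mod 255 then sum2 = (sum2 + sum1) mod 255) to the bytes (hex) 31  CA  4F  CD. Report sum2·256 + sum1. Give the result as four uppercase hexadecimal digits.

Running sums (mod 255):
  after byte 0 (31): sum1=49, sum2=49
  after byte 1 (CA): sum1=251, sum2=45
  after byte 2 (4F): sum1=75, sum2=120
  after byte 3 (CD): sum1=25, sum2=145
Checksum = sum2·256 + sum1 = 145·256 + 25 = 37145 = 0x9119.

9119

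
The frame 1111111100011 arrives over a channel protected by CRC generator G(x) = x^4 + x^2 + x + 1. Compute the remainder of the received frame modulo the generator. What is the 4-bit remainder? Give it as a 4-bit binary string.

0000

Modulo-2 division of 1111111100011 by 10111:
  pos 0: 11111 XOR 10111 = 01000
  pos 1: 10001 XOR 10111 = 00110
  pos 3: 11011 XOR 10111 = 01100
  pos 4: 11000 XOR 10111 = 01111
  pos 5: 11110 XOR 10111 = 01001
  pos 6: 10010 XOR 10111 = 00101
  pos 8: 10111 XOR 10111 = 00000
Remainder = 0000 (zero — the frame passes the CRC check).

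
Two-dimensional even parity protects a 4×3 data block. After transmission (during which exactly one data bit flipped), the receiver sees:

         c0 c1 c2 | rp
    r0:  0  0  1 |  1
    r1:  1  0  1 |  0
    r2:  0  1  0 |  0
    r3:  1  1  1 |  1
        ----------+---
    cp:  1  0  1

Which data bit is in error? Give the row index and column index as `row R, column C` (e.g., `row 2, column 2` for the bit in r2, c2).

row 2, column 0

Recompute each row's even parity and compare to rp:
  r0: data parity 1, sent rp 1 → ok
  r1: data parity 0, sent rp 0 → ok
  r2: data parity 1, sent rp 0 → mismatch
  r3: data parity 1, sent rp 1 → ok
Recompute each column's even parity and compare to cp:
  c0: data parity 0, sent cp 1 → mismatch
  c1: data parity 0, sent cp 0 → ok
  c2: data parity 1, sent cp 1 → ok
Exactly one row (r2) and one column (c0) fail → the flipped bit is at their intersection.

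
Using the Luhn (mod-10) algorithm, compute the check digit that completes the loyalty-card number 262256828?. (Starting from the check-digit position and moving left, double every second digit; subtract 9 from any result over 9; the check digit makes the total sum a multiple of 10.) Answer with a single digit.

1

Partial digits right→left: 8 2 8 6 5 2 2 6 2
Double every second digit counting from the check-digit position (so the 1st, 3rd, 5th, ... of the partial from the right).
  doubled (with −9 where >9): 7 7 1 4 4 → sum 23
  kept as-is: 2 6 2 6 → sum 16
Total = 23 + 16 = 39.
Check digit = (10 − (39 mod 10)) mod 10 = 1.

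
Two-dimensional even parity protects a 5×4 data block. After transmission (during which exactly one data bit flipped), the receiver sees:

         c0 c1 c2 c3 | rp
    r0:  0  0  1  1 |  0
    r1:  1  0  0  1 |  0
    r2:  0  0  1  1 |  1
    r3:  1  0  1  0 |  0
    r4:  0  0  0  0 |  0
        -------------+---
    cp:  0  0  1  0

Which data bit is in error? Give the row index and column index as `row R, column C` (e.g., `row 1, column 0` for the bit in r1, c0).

row 2, column 3

Recompute each row's even parity and compare to rp:
  r0: data parity 0, sent rp 0 → ok
  r1: data parity 0, sent rp 0 → ok
  r2: data parity 0, sent rp 1 → mismatch
  r3: data parity 0, sent rp 0 → ok
  r4: data parity 0, sent rp 0 → ok
Recompute each column's even parity and compare to cp:
  c0: data parity 0, sent cp 0 → ok
  c1: data parity 0, sent cp 0 → ok
  c2: data parity 1, sent cp 1 → ok
  c3: data parity 1, sent cp 0 → mismatch
Exactly one row (r2) and one column (c3) fail → the flipped bit is at their intersection.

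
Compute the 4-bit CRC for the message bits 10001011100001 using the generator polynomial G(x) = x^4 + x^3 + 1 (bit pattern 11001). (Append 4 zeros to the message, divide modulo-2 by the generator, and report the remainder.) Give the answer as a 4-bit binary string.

1001

Append 4 zeros: 100010111000010000. Divide by 11001 (XOR where the leading bit is 1):
  pos 0: 10001 XOR 11001 = 01000
  pos 1: 10000 XOR 11001 = 01001
  pos 2: 10011 XOR 11001 = 01010
  pos 3: 10101 XOR 11001 = 01100
  pos 4: 11001 XOR 11001 = 00000
  pos 13: 10000 XOR 11001 = 01001
Remainder (last 4 bits) = 1001. This is the CRC / FCS.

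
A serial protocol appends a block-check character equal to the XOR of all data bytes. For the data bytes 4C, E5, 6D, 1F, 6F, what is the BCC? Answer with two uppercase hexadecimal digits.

XOR the bytes together:
  start with 0x4C
  0x4C ⊕ 0xE5 = 0xA9
  0xA9 ⊕ 0x6D = 0xC4
  0xC4 ⊕ 0x1F = 0xDB
  0xDB ⊕ 0x6F = 0xB4

B4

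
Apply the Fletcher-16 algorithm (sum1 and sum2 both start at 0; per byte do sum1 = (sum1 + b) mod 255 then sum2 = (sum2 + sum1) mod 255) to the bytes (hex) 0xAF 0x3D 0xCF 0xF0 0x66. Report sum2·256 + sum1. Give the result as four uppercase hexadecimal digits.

1B14

Running sums (mod 255):
  after byte 0 (0xAF): sum1=175, sum2=175
  after byte 1 (0x3D): sum1=236, sum2=156
  after byte 2 (0xCF): sum1=188, sum2=89
  after byte 3 (0xF0): sum1=173, sum2=7
  after byte 4 (0x66): sum1=20, sum2=27
Checksum = sum2·256 + sum1 = 27·256 + 20 = 6932 = 0x1B14.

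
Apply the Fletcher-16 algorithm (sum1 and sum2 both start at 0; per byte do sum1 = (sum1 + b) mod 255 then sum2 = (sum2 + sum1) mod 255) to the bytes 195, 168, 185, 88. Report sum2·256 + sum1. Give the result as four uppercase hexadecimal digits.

Running sums (mod 255):
  after byte 0 (195): sum1=195, sum2=195
  after byte 1 (168): sum1=108, sum2=48
  after byte 2 (185): sum1=38, sum2=86
  after byte 3 (88): sum1=126, sum2=212
Checksum = sum2·256 + sum1 = 212·256 + 126 = 54398 = 0xD47E.

D47E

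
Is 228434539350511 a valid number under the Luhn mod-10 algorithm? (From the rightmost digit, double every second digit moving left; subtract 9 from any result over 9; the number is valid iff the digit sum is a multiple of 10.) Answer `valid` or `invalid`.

invalid

From the right, keep odd positions and double even positions (subtract 9 from any doubled value over 9):
  doubled (positions 2,4,...): 2 0 6 6 8 8 4 → sum 34
  kept (positions 1,3,...): 1 5 5 9 5 3 8 2 → sum 38
Total = 72.
72 mod 10 = 2, so the number is invalid.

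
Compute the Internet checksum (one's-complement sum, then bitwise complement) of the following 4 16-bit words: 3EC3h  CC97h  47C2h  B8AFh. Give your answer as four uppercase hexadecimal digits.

One's-complement addition (fold any carry out of bit 15 back into bit 0):
  0x3EC3 + 0xCC97 = 0x10B5A → wrap carry → 0x0B5B
  0x0B5B + 0x47C2 = 0x0531D
  0x531D + 0xB8AF = 0x10BCC → wrap carry → 0x0BCD
One's-complement sum = 0x0BCD.
Checksum = ~0x0BCD & 0xFFFF = 0xF432.

F432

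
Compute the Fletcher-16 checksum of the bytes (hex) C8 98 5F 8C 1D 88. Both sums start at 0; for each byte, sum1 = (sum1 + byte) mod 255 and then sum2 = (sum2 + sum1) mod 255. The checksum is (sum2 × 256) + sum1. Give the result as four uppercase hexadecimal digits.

95F2

Running sums (mod 255):
  after byte 0 (C8): sum1=200, sum2=200
  after byte 1 (98): sum1=97, sum2=42
  after byte 2 (5F): sum1=192, sum2=234
  after byte 3 (8C): sum1=77, sum2=56
  after byte 4 (1D): sum1=106, sum2=162
  after byte 5 (88): sum1=242, sum2=149
Checksum = sum2·256 + sum1 = 149·256 + 242 = 38386 = 0x95F2.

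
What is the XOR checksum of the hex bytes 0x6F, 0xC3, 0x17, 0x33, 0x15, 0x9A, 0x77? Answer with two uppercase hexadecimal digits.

70

XOR the bytes together:
  start with 0x6F
  0x6F ⊕ 0xC3 = 0xAC
  0xAC ⊕ 0x17 = 0xBB
  0xBB ⊕ 0x33 = 0x88
  0x88 ⊕ 0x15 = 0x9D
  0x9D ⊕ 0x9A = 0x07
  0x07 ⊕ 0x77 = 0x70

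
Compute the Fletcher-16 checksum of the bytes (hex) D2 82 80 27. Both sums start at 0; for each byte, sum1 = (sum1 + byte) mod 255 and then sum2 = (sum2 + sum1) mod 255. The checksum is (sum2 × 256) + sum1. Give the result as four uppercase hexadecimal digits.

FAFC

Running sums (mod 255):
  after byte 0 (D2): sum1=210, sum2=210
  after byte 1 (82): sum1=85, sum2=40
  after byte 2 (80): sum1=213, sum2=253
  after byte 3 (27): sum1=252, sum2=250
Checksum = sum2·256 + sum1 = 250·256 + 252 = 64252 = 0xFAFC.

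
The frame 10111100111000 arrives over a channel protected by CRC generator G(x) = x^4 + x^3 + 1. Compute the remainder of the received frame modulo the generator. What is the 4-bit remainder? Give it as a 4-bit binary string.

Modulo-2 division of 10111100111000 by 11001:
  pos 0: 10111 XOR 11001 = 01110
  pos 1: 11101 XOR 11001 = 00100
  pos 3: 10000 XOR 11001 = 01001
  pos 4: 10011 XOR 11001 = 01010
  pos 5: 10101 XOR 11001 = 01100
  pos 6: 11001 XOR 11001 = 00000
Remainder = 0000 (zero — the frame passes the CRC check).

0000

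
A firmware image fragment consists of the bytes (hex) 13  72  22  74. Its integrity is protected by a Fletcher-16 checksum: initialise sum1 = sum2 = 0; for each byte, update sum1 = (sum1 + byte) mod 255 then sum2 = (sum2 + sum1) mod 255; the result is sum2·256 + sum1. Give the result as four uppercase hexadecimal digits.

5C1C

Running sums (mod 255):
  after byte 0 (13): sum1=19, sum2=19
  after byte 1 (72): sum1=133, sum2=152
  after byte 2 (22): sum1=167, sum2=64
  after byte 3 (74): sum1=28, sum2=92
Checksum = sum2·256 + sum1 = 92·256 + 28 = 23580 = 0x5C1C.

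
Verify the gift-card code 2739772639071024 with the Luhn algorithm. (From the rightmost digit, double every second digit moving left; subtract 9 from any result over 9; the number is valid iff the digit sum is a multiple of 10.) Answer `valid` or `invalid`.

valid

From the right, keep odd positions and double even positions (subtract 9 from any doubled value over 9):
  doubled (positions 2,4,...): 4 2 0 6 4 5 6 4 → sum 31
  kept (positions 1,3,...): 4 0 7 9 6 7 9 7 → sum 49
Total = 80.
80 mod 10 = 0, so the number is valid.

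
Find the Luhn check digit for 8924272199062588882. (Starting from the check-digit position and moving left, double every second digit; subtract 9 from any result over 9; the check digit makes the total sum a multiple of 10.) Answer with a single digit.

Partial digits right→left: 2 8 8 8 8 5 2 6 0 9 9 1 2 7 2 4 2 9 8
Double every second digit counting from the check-digit position (so the 1st, 3rd, 5th, ... of the partial from the right).
  doubled (with −9 where >9): 4 7 7 4 0 9 4 4 4 7 → sum 50
  kept as-is: 8 8 5 6 9 1 7 4 9 → sum 57
Total = 50 + 57 = 107.
Check digit = (10 − (107 mod 10)) mod 10 = 3.

3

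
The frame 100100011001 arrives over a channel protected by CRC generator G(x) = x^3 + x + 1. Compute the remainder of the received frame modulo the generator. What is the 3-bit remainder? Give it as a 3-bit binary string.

Modulo-2 division of 100100011001 by 1011:
  pos 0: 1001 XOR 1011 = 0010
  pos 2: 1000 XOR 1011 = 0011
  pos 4: 1101 XOR 1011 = 0110
  pos 5: 1101 XOR 1011 = 0110
  pos 6: 1100 XOR 1011 = 0111
  pos 7: 1110 XOR 1011 = 0101
  pos 8: 1011 XOR 1011 = 0000
Remainder = 000 (zero — the frame passes the CRC check).

000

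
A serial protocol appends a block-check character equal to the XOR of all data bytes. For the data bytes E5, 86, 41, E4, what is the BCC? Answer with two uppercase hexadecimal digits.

XOR the bytes together:
  start with 0xE5
  0xE5 ⊕ 0x86 = 0x63
  0x63 ⊕ 0x41 = 0x22
  0x22 ⊕ 0xE4 = 0xC6

C6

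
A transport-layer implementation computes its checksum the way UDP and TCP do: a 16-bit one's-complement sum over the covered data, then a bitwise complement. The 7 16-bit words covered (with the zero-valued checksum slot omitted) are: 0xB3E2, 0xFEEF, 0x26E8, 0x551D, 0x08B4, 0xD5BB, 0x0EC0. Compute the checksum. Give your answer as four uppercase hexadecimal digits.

E3F7

One's-complement addition (fold any carry out of bit 15 back into bit 0):
  0xB3E2 + 0xFEEF = 0x1B2D1 → wrap carry → 0xB2D2
  0xB2D2 + 0x26E8 = 0x0D9BA
  0xD9BA + 0x551D = 0x12ED7 → wrap carry → 0x2ED8
  0x2ED8 + 0x08B4 = 0x0378C
  0x378C + 0xD5BB = 0x10D47 → wrap carry → 0x0D48
  0x0D48 + 0x0EC0 = 0x01C08
One's-complement sum = 0x1C08.
Checksum = ~0x1C08 & 0xFFFF = 0xE3F7.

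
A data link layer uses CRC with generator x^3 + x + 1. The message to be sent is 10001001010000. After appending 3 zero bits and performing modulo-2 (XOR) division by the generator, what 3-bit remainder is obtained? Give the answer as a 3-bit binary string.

110

Append 3 zeros: 10001001010000000. Divide by 1011 (XOR where the leading bit is 1):
  pos 0: 1000 XOR 1011 = 0011
  pos 2: 1110 XOR 1011 = 0101
  pos 3: 1010 XOR 1011 = 0001
  pos 6: 1101 XOR 1011 = 0110
  pos 7: 1100 XOR 1011 = 0111
  pos 8: 1110 XOR 1011 = 0101
  pos 9: 1010 XOR 1011 = 0001
  pos 12: 1000 XOR 1011 = 0011
Remainder (last 3 bits) = 110. This is the CRC / FCS.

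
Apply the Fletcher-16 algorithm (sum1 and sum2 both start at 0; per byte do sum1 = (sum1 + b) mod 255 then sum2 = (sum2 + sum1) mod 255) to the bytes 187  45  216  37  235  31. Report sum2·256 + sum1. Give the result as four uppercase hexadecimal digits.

Running sums (mod 255):
  after byte 0 (187): sum1=187, sum2=187
  after byte 1 (45): sum1=232, sum2=164
  after byte 2 (216): sum1=193, sum2=102
  after byte 3 (37): sum1=230, sum2=77
  after byte 4 (235): sum1=210, sum2=32
  after byte 5 (31): sum1=241, sum2=18
Checksum = sum2·256 + sum1 = 18·256 + 241 = 4849 = 0x12F1.

12F1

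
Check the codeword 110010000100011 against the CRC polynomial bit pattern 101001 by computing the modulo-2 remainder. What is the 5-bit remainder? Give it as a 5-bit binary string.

Modulo-2 division of 110010000100011 by 101001:
  pos 0: 110010 XOR 101001 = 011011
  pos 1: 110110 XOR 101001 = 011111
  pos 2: 111110 XOR 101001 = 010111
  pos 3: 101110 XOR 101001 = 000111
  pos 6: 111100 XOR 101001 = 010101
  pos 7: 101010 XOR 101001 = 000011
Remainder = 01111 (nonzero — an error is detected).

01111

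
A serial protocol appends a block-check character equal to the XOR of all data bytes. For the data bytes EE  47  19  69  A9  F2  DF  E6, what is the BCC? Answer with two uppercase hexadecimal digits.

BB

XOR the bytes together:
  start with 0xEE
  0xEE ⊕ 0x47 = 0xA9
  0xA9 ⊕ 0x19 = 0xB0
  0xB0 ⊕ 0x69 = 0xD9
  0xD9 ⊕ 0xA9 = 0x70
  0x70 ⊕ 0xF2 = 0x82
  0x82 ⊕ 0xDF = 0x5D
  0x5D ⊕ 0xE6 = 0xBB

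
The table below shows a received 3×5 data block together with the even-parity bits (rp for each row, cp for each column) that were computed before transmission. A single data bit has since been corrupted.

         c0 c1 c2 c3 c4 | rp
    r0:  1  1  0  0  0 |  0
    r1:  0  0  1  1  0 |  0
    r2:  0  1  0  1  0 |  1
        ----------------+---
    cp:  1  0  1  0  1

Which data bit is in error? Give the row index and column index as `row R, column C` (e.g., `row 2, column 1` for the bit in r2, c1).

Recompute each row's even parity and compare to rp:
  r0: data parity 0, sent rp 0 → ok
  r1: data parity 0, sent rp 0 → ok
  r2: data parity 0, sent rp 1 → mismatch
Recompute each column's even parity and compare to cp:
  c0: data parity 1, sent cp 1 → ok
  c1: data parity 0, sent cp 0 → ok
  c2: data parity 1, sent cp 1 → ok
  c3: data parity 0, sent cp 0 → ok
  c4: data parity 0, sent cp 1 → mismatch
Exactly one row (r2) and one column (c4) fail → the flipped bit is at their intersection.

row 2, column 4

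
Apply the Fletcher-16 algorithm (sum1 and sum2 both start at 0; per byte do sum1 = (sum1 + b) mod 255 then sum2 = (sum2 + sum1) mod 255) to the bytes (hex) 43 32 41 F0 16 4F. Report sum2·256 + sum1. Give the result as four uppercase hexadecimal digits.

E10D

Running sums (mod 255):
  after byte 0 (43): sum1=67, sum2=67
  after byte 1 (32): sum1=117, sum2=184
  after byte 2 (41): sum1=182, sum2=111
  after byte 3 (F0): sum1=167, sum2=23
  after byte 4 (16): sum1=189, sum2=212
  after byte 5 (4F): sum1=13, sum2=225
Checksum = sum2·256 + sum1 = 225·256 + 13 = 57613 = 0xE10D.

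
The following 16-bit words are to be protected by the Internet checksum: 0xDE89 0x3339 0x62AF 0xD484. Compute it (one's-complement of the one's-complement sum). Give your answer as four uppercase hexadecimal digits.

B708

One's-complement addition (fold any carry out of bit 15 back into bit 0):
  0xDE89 + 0x3339 = 0x111C2 → wrap carry → 0x11C3
  0x11C3 + 0x62AF = 0x07472
  0x7472 + 0xD484 = 0x148F6 → wrap carry → 0x48F7
One's-complement sum = 0x48F7.
Checksum = ~0x48F7 & 0xFFFF = 0xB708.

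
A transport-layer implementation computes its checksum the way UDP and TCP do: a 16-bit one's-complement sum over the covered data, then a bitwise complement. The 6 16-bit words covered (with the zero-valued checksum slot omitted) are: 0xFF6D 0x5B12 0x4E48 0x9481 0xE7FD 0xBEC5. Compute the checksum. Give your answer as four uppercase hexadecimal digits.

One's-complement addition (fold any carry out of bit 15 back into bit 0):
  0xFF6D + 0x5B12 = 0x15A7F → wrap carry → 0x5A80
  0x5A80 + 0x4E48 = 0x0A8C8
  0xA8C8 + 0x9481 = 0x13D49 → wrap carry → 0x3D4A
  0x3D4A + 0xE7FD = 0x12547 → wrap carry → 0x2548
  0x2548 + 0xBEC5 = 0x0E40D
One's-complement sum = 0xE40D.
Checksum = ~0xE40D & 0xFFFF = 0x1BF2.

1BF2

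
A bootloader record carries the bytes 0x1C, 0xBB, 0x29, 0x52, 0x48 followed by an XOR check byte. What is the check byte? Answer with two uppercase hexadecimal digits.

94

XOR the bytes together:
  start with 0x1C
  0x1C ⊕ 0xBB = 0xA7
  0xA7 ⊕ 0x29 = 0x8E
  0x8E ⊕ 0x52 = 0xDC
  0xDC ⊕ 0x48 = 0x94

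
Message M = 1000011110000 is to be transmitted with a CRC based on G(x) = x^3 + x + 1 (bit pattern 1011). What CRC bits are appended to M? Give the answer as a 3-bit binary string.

Append 3 zeros: 1000011110000000. Divide by 1011 (XOR where the leading bit is 1):
  pos 0: 1000 XOR 1011 = 0011
  pos 2: 1101 XOR 1011 = 0110
  pos 3: 1101 XOR 1011 = 0110
  pos 4: 1101 XOR 1011 = 0110
  pos 5: 1101 XOR 1011 = 0110
  pos 6: 1100 XOR 1011 = 0111
  pos 7: 1110 XOR 1011 = 0101
  pos 8: 1010 XOR 1011 = 0001
  pos 11: 1000 XOR 1011 = 0011
Remainder (last 3 bits) = 110. This is the CRC / FCS.

110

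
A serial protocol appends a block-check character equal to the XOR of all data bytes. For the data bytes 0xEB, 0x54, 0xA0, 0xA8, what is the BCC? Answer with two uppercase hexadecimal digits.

B7

XOR the bytes together:
  start with 0xEB
  0xEB ⊕ 0x54 = 0xBF
  0xBF ⊕ 0xA0 = 0x1F
  0x1F ⊕ 0xA8 = 0xB7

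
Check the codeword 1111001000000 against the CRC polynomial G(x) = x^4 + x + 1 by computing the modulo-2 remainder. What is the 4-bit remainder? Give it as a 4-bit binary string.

Modulo-2 division of 1111001000000 by 10011:
  pos 0: 11110 XOR 10011 = 01101
  pos 1: 11010 XOR 10011 = 01001
  pos 2: 10011 XOR 10011 = 00000
Remainder = 0000 (zero — the frame passes the CRC check).

0000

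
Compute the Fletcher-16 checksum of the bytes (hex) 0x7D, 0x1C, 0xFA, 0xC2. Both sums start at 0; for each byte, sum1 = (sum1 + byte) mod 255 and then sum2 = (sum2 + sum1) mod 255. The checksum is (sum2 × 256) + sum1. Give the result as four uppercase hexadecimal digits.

Running sums (mod 255):
  after byte 0 (0x7D): sum1=125, sum2=125
  after byte 1 (0x1C): sum1=153, sum2=23
  after byte 2 (0xFA): sum1=148, sum2=171
  after byte 3 (0xC2): sum1=87, sum2=3
Checksum = sum2·256 + sum1 = 3·256 + 87 = 855 = 0x0357.

0357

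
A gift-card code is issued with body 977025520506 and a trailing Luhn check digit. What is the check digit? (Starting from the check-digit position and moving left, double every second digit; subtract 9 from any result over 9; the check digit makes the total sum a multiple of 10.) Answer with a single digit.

3

Partial digits right→left: 6 0 5 0 2 5 5 2 0 7 7 9
Double every second digit counting from the check-digit position (so the 1st, 3rd, 5th, ... of the partial from the right).
  doubled (with −9 where >9): 3 1 4 1 0 5 → sum 14
  kept as-is: 0 0 5 2 7 9 → sum 23
Total = 14 + 23 = 37.
Check digit = (10 − (37 mod 10)) mod 10 = 3.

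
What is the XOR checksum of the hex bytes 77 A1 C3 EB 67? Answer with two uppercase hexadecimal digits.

99

XOR the bytes together:
  start with 0x77
  0x77 ⊕ 0xA1 = 0xD6
  0xD6 ⊕ 0xC3 = 0x15
  0x15 ⊕ 0xEB = 0xFE
  0xFE ⊕ 0x67 = 0x99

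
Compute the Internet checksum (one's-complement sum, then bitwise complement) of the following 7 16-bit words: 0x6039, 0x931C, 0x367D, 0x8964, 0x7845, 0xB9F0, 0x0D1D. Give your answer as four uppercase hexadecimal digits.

One's-complement addition (fold any carry out of bit 15 back into bit 0):
  0x6039 + 0x931C = 0x0F355
  0xF355 + 0x367D = 0x129D2 → wrap carry → 0x29D3
  0x29D3 + 0x8964 = 0x0B337
  0xB337 + 0x7845 = 0x12B7C → wrap carry → 0x2B7D
  0x2B7D + 0xB9F0 = 0x0E56D
  0xE56D + 0x0D1D = 0x0F28A
One's-complement sum = 0xF28A.
Checksum = ~0xF28A & 0xFFFF = 0x0D75.

0D75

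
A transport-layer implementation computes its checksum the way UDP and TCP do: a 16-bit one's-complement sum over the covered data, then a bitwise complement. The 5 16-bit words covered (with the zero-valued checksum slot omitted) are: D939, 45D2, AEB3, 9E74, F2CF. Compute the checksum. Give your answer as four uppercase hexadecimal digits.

One's-complement addition (fold any carry out of bit 15 back into bit 0):
  0xD939 + 0x45D2 = 0x11F0B → wrap carry → 0x1F0C
  0x1F0C + 0xAEB3 = 0x0CDBF
  0xCDBF + 0x9E74 = 0x16C33 → wrap carry → 0x6C34
  0x6C34 + 0xF2CF = 0x15F03 → wrap carry → 0x5F04
One's-complement sum = 0x5F04.
Checksum = ~0x5F04 & 0xFFFF = 0xA0FB.

A0FB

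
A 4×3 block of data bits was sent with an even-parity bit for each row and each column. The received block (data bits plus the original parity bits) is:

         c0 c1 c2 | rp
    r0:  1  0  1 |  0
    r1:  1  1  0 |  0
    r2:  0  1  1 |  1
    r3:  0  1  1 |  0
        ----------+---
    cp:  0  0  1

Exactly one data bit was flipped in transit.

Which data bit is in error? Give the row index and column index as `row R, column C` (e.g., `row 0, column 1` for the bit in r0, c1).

Recompute each row's even parity and compare to rp:
  r0: data parity 0, sent rp 0 → ok
  r1: data parity 0, sent rp 0 → ok
  r2: data parity 0, sent rp 1 → mismatch
  r3: data parity 0, sent rp 0 → ok
Recompute each column's even parity and compare to cp:
  c0: data parity 0, sent cp 0 → ok
  c1: data parity 1, sent cp 0 → mismatch
  c2: data parity 1, sent cp 1 → ok
Exactly one row (r2) and one column (c1) fail → the flipped bit is at their intersection.

row 2, column 1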